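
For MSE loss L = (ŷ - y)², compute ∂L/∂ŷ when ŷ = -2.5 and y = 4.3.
∂L/∂ŷ = -13.6

∂L/∂ŷ = 2(ŷ - y) = 2(-2.5 - 4.3) = 2(-6.8) = -13.6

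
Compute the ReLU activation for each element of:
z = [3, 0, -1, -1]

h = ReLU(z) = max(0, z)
h = [3, 0, 0, 0]

ReLU applied element-wise: max(0,3)=3, max(0,0)=0, max(0,-1)=0, max(0,-1)=0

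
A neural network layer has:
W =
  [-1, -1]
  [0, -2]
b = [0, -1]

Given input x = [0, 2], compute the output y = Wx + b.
y = [-2, -5]

Wx = [-1×0 + -1×2, 0×0 + -2×2]
   = [-2, -4]
y = Wx + b = [-2 + 0, -4 + -1] = [-2, -5]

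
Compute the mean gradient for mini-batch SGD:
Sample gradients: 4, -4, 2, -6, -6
Average gradient = -2

Average = (1/5)(4 + -4 + 2 + -6 + -6) = -10/5 = -2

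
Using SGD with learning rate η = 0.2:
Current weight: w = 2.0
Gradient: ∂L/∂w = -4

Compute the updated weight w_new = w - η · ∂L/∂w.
w_new = 2.8

w_new = w - η·∂L/∂w = 2.0 - 0.2×(-4) = 2.0 - (-0.8) = 2.8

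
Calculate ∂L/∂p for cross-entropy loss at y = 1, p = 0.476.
∂L/∂p = -2.101

∂L/∂p = -y/p + (1-y)/(1-p) = -1/0.476 + 0 = -2.101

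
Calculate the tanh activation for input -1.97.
-0.9618

tanh(-1.97) = (e^(-1.97) - e^(1.97))/(e^(-1.97) + e^(1.97)) = -0.9618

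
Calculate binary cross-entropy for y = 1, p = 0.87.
L = 0.1393

L = -1·log(0.87) - 0·log(0.13) = -log(0.87) = 0.1393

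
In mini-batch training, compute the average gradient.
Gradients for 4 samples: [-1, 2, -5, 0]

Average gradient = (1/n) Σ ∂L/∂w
Average gradient = -1

Average = (1/4)(-1 + 2 + -5 + 0) = -4/4 = -1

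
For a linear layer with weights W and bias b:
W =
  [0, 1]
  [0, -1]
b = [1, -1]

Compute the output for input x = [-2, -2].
y = [-1, 1]

Wx = [0×-2 + 1×-2, 0×-2 + -1×-2]
   = [-2, 2]
y = Wx + b = [-2 + 1, 2 + -1] = [-1, 1]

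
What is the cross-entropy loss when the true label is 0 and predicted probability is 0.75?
L = 1.386

L = -0·log(0.75) - 1·log(0.25) = -log(0.25) = 1.386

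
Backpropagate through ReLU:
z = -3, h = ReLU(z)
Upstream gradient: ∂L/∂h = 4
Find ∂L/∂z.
∂L/∂z = 0

h = ReLU(-3) = 0
Since z < 0: ∂h/∂z = 0
∂L/∂z = ∂L/∂h · ∂h/∂z = 4 × 0 = 0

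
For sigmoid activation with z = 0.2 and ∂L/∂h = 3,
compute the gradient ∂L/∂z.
∂L/∂z = 0.7425

σ(0.2) = 0.5498
σ'(0.2) = σ(0.2)(1 - σ(0.2)) = 0.5498 × 0.4502 = 0.2475
∂L/∂z = ∂L/∂h · σ'(z) = 3 × 0.2475 = 0.7425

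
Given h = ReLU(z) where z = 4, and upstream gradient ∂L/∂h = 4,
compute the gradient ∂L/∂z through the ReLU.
∂L/∂z = 4

h = ReLU(4) = 4
Since z > 0: ∂h/∂z = 1
∂L/∂z = ∂L/∂h · ∂h/∂z = 4 × 1 = 4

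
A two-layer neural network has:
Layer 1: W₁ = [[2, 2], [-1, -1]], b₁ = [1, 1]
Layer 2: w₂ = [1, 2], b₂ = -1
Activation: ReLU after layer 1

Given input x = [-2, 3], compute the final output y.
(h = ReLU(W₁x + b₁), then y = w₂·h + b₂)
y = 2

Layer 1 pre-activation: z₁ = [3, 0]
After ReLU: h = [3, 0]
Layer 2 output: y = 1×3 + 2×0 + -1 = 2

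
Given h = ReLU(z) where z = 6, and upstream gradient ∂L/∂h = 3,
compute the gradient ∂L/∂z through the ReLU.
∂L/∂z = 3

h = ReLU(6) = 6
Since z > 0: ∂h/∂z = 1
∂L/∂z = ∂L/∂h · ∂h/∂z = 3 × 1 = 3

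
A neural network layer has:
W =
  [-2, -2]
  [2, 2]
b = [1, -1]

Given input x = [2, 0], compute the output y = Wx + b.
y = [-3, 3]

Wx = [-2×2 + -2×0, 2×2 + 2×0]
   = [-4, 4]
y = Wx + b = [-4 + 1, 4 + -1] = [-3, 3]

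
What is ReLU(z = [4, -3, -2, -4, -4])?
h = [4, 0, 0, 0, 0]

ReLU applied element-wise: max(0,4)=4, max(0,-3)=0, max(0,-2)=0, max(0,-4)=0, max(0,-4)=0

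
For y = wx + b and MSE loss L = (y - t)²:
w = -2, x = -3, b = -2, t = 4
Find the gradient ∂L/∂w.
∂L/∂w = 0

y = wx + b = (-2)(-3) + -2 = 4
∂L/∂y = 2(y - t) = 2(4 - 4) = 0
∂y/∂w = x = -3
∂L/∂w = ∂L/∂y · ∂y/∂w = 0 × -3 = 0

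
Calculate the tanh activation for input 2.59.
0.9888

tanh(2.59) = (e^(2.59) - e^(-2.59))/(e^(2.59) + e^(-2.59)) = 0.9888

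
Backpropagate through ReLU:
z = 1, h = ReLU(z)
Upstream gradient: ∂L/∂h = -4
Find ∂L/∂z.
∂L/∂z = -4

h = ReLU(1) = 1
Since z > 0: ∂h/∂z = 1
∂L/∂z = ∂L/∂h · ∂h/∂z = -4 × 1 = -4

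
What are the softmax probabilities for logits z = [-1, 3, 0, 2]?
p = [0.0128, 0.6964, 0.0347, 0.2562]

exp(z) = [0.3679, 20.09, 1, 7.389]
Sum = 28.84
p = [0.0128, 0.6964, 0.0347, 0.2562]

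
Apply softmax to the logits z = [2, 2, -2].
p = [0.4955, 0.4955, 0.0091]

exp(z) = [7.389, 7.389, 0.1353]
Sum = 14.91
p = [0.4955, 0.4955, 0.0091]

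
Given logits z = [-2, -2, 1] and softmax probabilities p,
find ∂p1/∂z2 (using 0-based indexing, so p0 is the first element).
∂p1/∂z2 = -0.04118

p = softmax(z) = [0.04528, 0.04528, 0.9094]
p1 = 0.04528, p2 = 0.9094

∂p1/∂z2 = -p1 × p2 = -0.04528 × 0.9094 = -0.04118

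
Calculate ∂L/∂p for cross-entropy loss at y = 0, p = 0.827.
∂L/∂p = 5.78

∂L/∂p = -y/p + (1-y)/(1-p) = 0 + 1/0.173 = 5.78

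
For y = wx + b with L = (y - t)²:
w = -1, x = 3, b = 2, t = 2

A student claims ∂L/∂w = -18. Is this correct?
Correct

y = (-1)(3) + 2 = -1
∂L/∂y = 2(y - t) = 2(-1 - 2) = -6
∂y/∂w = x = 3
∂L/∂w = -6 × 3 = -18

Claimed value: -18
Correct: The correct gradient is -18.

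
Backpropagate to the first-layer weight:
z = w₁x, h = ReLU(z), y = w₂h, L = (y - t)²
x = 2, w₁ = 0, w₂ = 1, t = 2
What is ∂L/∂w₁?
∂L/∂w₁ = 0

Forward pass:
z = w₁x = 0×2 = 0
h = ReLU(0) = 0
y = w₂h = 1×0 = 0

Backward pass:
∂L/∂y = 2(y - t) = 2(0 - 2) = -4
∂y/∂h = w₂ = 1
∂h/∂z = 0 (ReLU derivative)
∂z/∂w₁ = x = 2

∂L/∂w₁ = -4 × 1 × 0 × 2 = 0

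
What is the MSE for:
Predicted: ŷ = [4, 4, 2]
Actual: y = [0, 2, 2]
MSE = 6.667

MSE = (1/3)((4-0)² + (4-2)² + (2-2)²) = (1/3)(16 + 4 + 0) = 6.667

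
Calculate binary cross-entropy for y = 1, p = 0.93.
L = 0.07257

L = -1·log(0.93) - 0·log(0.07) = -log(0.93) = 0.07257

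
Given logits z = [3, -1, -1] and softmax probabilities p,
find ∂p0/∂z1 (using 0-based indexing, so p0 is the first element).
∂p0/∂z1 = -0.01704

p = softmax(z) = [0.9647, 0.01767, 0.01767]
p0 = 0.9647, p1 = 0.01767

∂p0/∂z1 = -p0 × p1 = -0.9647 × 0.01767 = -0.01704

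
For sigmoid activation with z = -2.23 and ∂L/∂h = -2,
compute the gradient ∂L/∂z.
∂L/∂z = -0.1753

σ(-2.23) = 0.09709
σ'(-2.23) = σ(-2.23)(1 - σ(-2.23)) = 0.09709 × 0.9029 = 0.08766
∂L/∂z = ∂L/∂h · σ'(z) = -2 × 0.08766 = -0.1753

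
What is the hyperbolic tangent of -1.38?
-0.881

tanh(-1.38) = (e^(-1.38) - e^(1.38))/(e^(-1.38) + e^(1.38)) = -0.881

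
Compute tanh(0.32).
0.3095

tanh(0.32) = (e^(0.32) - e^(-0.32))/(e^(0.32) + e^(-0.32)) = 0.3095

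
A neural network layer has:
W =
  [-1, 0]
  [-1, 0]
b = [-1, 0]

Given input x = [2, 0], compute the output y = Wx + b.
y = [-3, -2]

Wx = [-1×2 + 0×0, -1×2 + 0×0]
   = [-2, -2]
y = Wx + b = [-2 + -1, -2 + 0] = [-3, -2]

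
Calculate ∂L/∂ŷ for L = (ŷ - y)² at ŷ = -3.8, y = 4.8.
∂L/∂ŷ = -17.2

∂L/∂ŷ = 2(ŷ - y) = 2(-3.8 - 4.8) = 2(-8.6) = -17.2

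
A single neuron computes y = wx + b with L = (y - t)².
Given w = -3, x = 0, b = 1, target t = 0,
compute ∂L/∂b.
∂L/∂b = 2

y = wx + b = (-3)(0) + 1 = 1
∂L/∂y = 2(y - t) = 2(1 - 0) = 2
∂y/∂b = 1
∂L/∂b = ∂L/∂y · ∂y/∂b = 2 × 1 = 2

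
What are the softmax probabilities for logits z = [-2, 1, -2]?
p = [0.0453, 0.9094, 0.0453]

exp(z) = [0.1353, 2.718, 0.1353]
Sum = 2.989
p = [0.0453, 0.9094, 0.0453]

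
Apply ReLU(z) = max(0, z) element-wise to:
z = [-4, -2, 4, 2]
h = [0, 0, 4, 2]

ReLU applied element-wise: max(0,-4)=0, max(0,-2)=0, max(0,4)=4, max(0,2)=2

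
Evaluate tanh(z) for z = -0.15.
-0.1489

tanh(-0.15) = (e^(-0.15) - e^(0.15))/(e^(-0.15) + e^(0.15)) = -0.1489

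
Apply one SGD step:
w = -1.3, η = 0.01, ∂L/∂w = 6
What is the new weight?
w_new = -1.36

w_new = w - η·∂L/∂w = -1.3 - 0.01×(6) = -1.3 - (0.06) = -1.36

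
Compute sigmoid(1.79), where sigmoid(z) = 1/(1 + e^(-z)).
0.8569

sigmoid(1.79) = 1/(1 + e^(-1.79)) = 1/(1 + 0.167) = 0.8569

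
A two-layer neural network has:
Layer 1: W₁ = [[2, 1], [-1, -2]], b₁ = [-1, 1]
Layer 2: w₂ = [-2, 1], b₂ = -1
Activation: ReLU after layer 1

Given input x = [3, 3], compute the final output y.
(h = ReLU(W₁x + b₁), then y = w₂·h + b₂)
y = -17

Layer 1 pre-activation: z₁ = [8, -8]
After ReLU: h = [8, 0]
Layer 2 output: y = -2×8 + 1×0 + -1 = -17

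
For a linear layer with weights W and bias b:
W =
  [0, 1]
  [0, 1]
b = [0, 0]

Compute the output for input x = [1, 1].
y = [1, 1]

Wx = [0×1 + 1×1, 0×1 + 1×1]
   = [1, 1]
y = Wx + b = [1 + 0, 1 + 0] = [1, 1]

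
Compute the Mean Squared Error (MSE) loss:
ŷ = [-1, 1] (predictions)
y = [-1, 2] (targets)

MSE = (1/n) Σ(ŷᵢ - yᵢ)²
MSE = 0.5

MSE = (1/2)((-1--1)² + (1-2)²) = (1/2)(0 + 1) = 0.5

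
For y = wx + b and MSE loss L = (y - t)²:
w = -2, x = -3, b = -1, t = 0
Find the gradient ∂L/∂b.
∂L/∂b = 10

y = wx + b = (-2)(-3) + -1 = 5
∂L/∂y = 2(y - t) = 2(5 - 0) = 10
∂y/∂b = 1
∂L/∂b = ∂L/∂y · ∂y/∂b = 10 × 1 = 10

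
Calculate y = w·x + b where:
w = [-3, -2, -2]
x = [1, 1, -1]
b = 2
y = -1

y = (-3)(1) + (-2)(1) + (-2)(-1) + 2 = -1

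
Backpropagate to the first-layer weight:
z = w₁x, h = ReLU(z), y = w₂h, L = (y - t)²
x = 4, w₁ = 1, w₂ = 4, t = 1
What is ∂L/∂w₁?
∂L/∂w₁ = 480

Forward pass:
z = w₁x = 1×4 = 4
h = ReLU(4) = 4
y = w₂h = 4×4 = 16

Backward pass:
∂L/∂y = 2(y - t) = 2(16 - 1) = 30
∂y/∂h = w₂ = 4
∂h/∂z = 1 (ReLU derivative)
∂z/∂w₁ = x = 4

∂L/∂w₁ = 30 × 4 × 1 × 4 = 480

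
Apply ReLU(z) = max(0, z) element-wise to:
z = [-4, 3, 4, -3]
h = [0, 3, 4, 0]

ReLU applied element-wise: max(0,-4)=0, max(0,3)=3, max(0,4)=4, max(0,-3)=0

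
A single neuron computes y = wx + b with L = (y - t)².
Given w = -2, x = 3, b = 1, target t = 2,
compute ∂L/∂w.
∂L/∂w = -42

y = wx + b = (-2)(3) + 1 = -5
∂L/∂y = 2(y - t) = 2(-5 - 2) = -14
∂y/∂w = x = 3
∂L/∂w = ∂L/∂y · ∂y/∂w = -14 × 3 = -42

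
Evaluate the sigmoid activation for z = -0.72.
0.3274

sigmoid(-0.72) = 1/(1 + e^(0.72)) = 1/(1 + 2.054) = 0.3274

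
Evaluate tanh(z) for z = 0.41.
0.3885

tanh(0.41) = (e^(0.41) - e^(-0.41))/(e^(0.41) + e^(-0.41)) = 0.3885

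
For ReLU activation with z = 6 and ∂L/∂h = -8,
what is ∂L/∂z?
∂L/∂z = -8

h = ReLU(6) = 6
Since z > 0: ∂h/∂z = 1
∂L/∂z = ∂L/∂h · ∂h/∂z = -8 × 1 = -8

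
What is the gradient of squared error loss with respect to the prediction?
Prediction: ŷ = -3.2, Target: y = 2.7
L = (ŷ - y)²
∂L/∂ŷ = -11.8

∂L/∂ŷ = 2(ŷ - y) = 2(-3.2 - 2.7) = 2(-5.9) = -11.8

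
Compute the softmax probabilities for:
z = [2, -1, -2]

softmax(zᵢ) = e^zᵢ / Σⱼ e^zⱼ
p = [0.9362, 0.0466, 0.0171]

exp(z) = [7.389, 0.3679, 0.1353]
Sum = 7.892
p = [0.9362, 0.0466, 0.0171]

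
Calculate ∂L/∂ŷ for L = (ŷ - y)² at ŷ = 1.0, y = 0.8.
∂L/∂ŷ = 0.4

∂L/∂ŷ = 2(ŷ - y) = 2(1.0 - 0.8) = 2(0.2) = 0.4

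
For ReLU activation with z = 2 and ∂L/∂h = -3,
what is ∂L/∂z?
∂L/∂z = -3

h = ReLU(2) = 2
Since z > 0: ∂h/∂z = 1
∂L/∂z = ∂L/∂h · ∂h/∂z = -3 × 1 = -3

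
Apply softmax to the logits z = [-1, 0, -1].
p = [0.2119, 0.5761, 0.2119]

exp(z) = [0.3679, 1, 0.3679]
Sum = 1.736
p = [0.2119, 0.5761, 0.2119]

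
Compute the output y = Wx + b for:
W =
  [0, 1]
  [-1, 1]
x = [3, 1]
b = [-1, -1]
y = [0, -3]

Wx = [0×3 + 1×1, -1×3 + 1×1]
   = [1, -2]
y = Wx + b = [1 + -1, -2 + -1] = [0, -3]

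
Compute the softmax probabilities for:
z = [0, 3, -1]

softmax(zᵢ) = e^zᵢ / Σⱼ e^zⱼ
p = [0.0466, 0.9362, 0.0171]

exp(z) = [1, 20.09, 0.3679]
Sum = 21.45
p = [0.0466, 0.9362, 0.0171]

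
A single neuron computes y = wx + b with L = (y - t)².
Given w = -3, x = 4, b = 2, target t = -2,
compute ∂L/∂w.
∂L/∂w = -64

y = wx + b = (-3)(4) + 2 = -10
∂L/∂y = 2(y - t) = 2(-10 - -2) = -16
∂y/∂w = x = 4
∂L/∂w = ∂L/∂y · ∂y/∂w = -16 × 4 = -64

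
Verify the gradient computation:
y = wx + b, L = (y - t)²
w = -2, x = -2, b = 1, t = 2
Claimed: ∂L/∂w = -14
Incorrect

y = (-2)(-2) + 1 = 5
∂L/∂y = 2(y - t) = 2(5 - 2) = 6
∂y/∂w = x = -2
∂L/∂w = 6 × -2 = -12

Claimed value: -14
Incorrect: The correct gradient is -12.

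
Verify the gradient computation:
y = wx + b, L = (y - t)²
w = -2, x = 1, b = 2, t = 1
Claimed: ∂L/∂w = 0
Incorrect

y = (-2)(1) + 2 = 0
∂L/∂y = 2(y - t) = 2(0 - 1) = -2
∂y/∂w = x = 1
∂L/∂w = -2 × 1 = -2

Claimed value: 0
Incorrect: The correct gradient is -2.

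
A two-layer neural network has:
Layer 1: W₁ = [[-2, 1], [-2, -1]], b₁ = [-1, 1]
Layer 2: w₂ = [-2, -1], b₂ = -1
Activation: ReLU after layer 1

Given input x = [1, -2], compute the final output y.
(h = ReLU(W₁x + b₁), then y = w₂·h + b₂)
y = -2

Layer 1 pre-activation: z₁ = [-5, 1]
After ReLU: h = [0, 1]
Layer 2 output: y = -2×0 + -1×1 + -1 = -2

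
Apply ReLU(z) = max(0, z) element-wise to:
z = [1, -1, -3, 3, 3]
h = [1, 0, 0, 3, 3]

ReLU applied element-wise: max(0,1)=1, max(0,-1)=0, max(0,-3)=0, max(0,3)=3, max(0,3)=3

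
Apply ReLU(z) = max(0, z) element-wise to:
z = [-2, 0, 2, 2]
h = [0, 0, 2, 2]

ReLU applied element-wise: max(0,-2)=0, max(0,0)=0, max(0,2)=2, max(0,2)=2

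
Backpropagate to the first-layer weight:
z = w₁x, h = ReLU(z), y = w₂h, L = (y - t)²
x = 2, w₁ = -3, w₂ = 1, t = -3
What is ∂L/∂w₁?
∂L/∂w₁ = 0

Forward pass:
z = w₁x = -3×2 = -6
h = ReLU(-6) = 0
y = w₂h = 1×0 = 0

Backward pass:
∂L/∂y = 2(y - t) = 2(0 - -3) = 6
∂y/∂h = w₂ = 1
∂h/∂z = 0 (ReLU derivative)
∂z/∂w₁ = x = 2

∂L/∂w₁ = 6 × 1 × 0 × 2 = 0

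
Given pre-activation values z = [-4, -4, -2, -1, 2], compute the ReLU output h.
h = [0, 0, 0, 0, 2]

ReLU applied element-wise: max(0,-4)=0, max(0,-4)=0, max(0,-2)=0, max(0,-1)=0, max(0,2)=2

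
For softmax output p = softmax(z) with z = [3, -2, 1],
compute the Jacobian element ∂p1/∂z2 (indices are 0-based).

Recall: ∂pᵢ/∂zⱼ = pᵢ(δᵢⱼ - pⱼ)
∂p1/∂z2 = -0.0006991

p = softmax(z) = [0.8756, 0.0059, 0.1185]
p1 = 0.0059, p2 = 0.1185

∂p1/∂z2 = -p1 × p2 = -0.0059 × 0.1185 = -0.0006991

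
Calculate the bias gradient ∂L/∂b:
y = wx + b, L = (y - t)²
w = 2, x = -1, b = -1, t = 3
∂L/∂b = -12

y = wx + b = (2)(-1) + -1 = -3
∂L/∂y = 2(y - t) = 2(-3 - 3) = -12
∂y/∂b = 1
∂L/∂b = ∂L/∂y · ∂y/∂b = -12 × 1 = -12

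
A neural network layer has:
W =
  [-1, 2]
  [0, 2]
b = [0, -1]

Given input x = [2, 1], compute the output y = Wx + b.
y = [0, 1]

Wx = [-1×2 + 2×1, 0×2 + 2×1]
   = [0, 2]
y = Wx + b = [0 + 0, 2 + -1] = [0, 1]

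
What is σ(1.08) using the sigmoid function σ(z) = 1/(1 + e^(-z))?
0.7465

sigmoid(1.08) = 1/(1 + e^(-1.08)) = 1/(1 + 0.3396) = 0.7465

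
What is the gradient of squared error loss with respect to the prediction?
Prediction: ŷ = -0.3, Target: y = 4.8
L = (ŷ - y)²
∂L/∂ŷ = -10.2

∂L/∂ŷ = 2(ŷ - y) = 2(-0.3 - 4.8) = 2(-5.1) = -10.2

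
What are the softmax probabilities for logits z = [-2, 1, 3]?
p = [0.0059, 0.1185, 0.8756]

exp(z) = [0.1353, 2.718, 20.09]
Sum = 22.94
p = [0.0059, 0.1185, 0.8756]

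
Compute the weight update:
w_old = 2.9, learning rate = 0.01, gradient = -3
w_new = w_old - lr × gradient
w_new = 2.93

w_new = w - η·∂L/∂w = 2.9 - 0.01×(-3) = 2.9 - (-0.03) = 2.93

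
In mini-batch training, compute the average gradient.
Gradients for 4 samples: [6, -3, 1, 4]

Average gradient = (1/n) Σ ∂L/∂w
Average gradient = 2

Average = (1/4)(6 + -3 + 1 + 4) = 8/4 = 2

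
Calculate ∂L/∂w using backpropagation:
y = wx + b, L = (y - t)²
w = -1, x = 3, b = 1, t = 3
∂L/∂w = -30

y = wx + b = (-1)(3) + 1 = -2
∂L/∂y = 2(y - t) = 2(-2 - 3) = -10
∂y/∂w = x = 3
∂L/∂w = ∂L/∂y · ∂y/∂w = -10 × 3 = -30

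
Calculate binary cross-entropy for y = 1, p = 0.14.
L = 1.966

L = -1·log(0.14) - 0·log(0.86) = -log(0.14) = 1.966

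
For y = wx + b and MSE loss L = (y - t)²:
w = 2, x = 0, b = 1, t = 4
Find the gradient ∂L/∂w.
∂L/∂w = 0

y = wx + b = (2)(0) + 1 = 1
∂L/∂y = 2(y - t) = 2(1 - 4) = -6
∂y/∂w = x = 0
∂L/∂w = ∂L/∂y · ∂y/∂w = -6 × 0 = 0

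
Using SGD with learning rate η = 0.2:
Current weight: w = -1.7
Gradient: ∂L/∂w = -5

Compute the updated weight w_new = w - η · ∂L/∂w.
w_new = -0.7

w_new = w - η·∂L/∂w = -1.7 - 0.2×(-5) = -1.7 - (-1) = -0.7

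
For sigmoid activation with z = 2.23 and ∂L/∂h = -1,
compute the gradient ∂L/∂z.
∂L/∂z = -0.08766

σ(2.23) = 0.9029
σ'(2.23) = σ(2.23)(1 - σ(2.23)) = 0.9029 × 0.09709 = 0.08766
∂L/∂z = ∂L/∂h · σ'(z) = -1 × 0.08766 = -0.08766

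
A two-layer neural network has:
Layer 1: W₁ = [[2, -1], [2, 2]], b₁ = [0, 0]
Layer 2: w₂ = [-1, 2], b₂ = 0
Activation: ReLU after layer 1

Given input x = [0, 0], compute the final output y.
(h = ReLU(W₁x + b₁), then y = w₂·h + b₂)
y = 0

Layer 1 pre-activation: z₁ = [0, 0]
After ReLU: h = [0, 0]
Layer 2 output: y = -1×0 + 2×0 + 0 = 0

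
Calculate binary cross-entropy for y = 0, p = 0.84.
L = 1.833

L = -0·log(0.84) - 1·log(0.16) = -log(0.16) = 1.833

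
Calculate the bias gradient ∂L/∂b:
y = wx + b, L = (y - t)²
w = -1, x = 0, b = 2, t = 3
∂L/∂b = -2

y = wx + b = (-1)(0) + 2 = 2
∂L/∂y = 2(y - t) = 2(2 - 3) = -2
∂y/∂b = 1
∂L/∂b = ∂L/∂y · ∂y/∂b = -2 × 1 = -2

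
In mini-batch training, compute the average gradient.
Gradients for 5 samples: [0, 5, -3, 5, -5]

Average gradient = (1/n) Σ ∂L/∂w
Average gradient = 0.4

Average = (1/5)(0 + 5 + -3 + 5 + -5) = 2/5 = 0.4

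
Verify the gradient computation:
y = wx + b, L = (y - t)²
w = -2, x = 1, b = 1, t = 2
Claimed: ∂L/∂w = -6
Correct

y = (-2)(1) + 1 = -1
∂L/∂y = 2(y - t) = 2(-1 - 2) = -6
∂y/∂w = x = 1
∂L/∂w = -6 × 1 = -6

Claimed value: -6
Correct: The correct gradient is -6.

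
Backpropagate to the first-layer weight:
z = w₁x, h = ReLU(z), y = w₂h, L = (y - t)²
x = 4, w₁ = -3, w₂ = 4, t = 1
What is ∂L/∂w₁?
∂L/∂w₁ = 0

Forward pass:
z = w₁x = -3×4 = -12
h = ReLU(-12) = 0
y = w₂h = 4×0 = 0

Backward pass:
∂L/∂y = 2(y - t) = 2(0 - 1) = -2
∂y/∂h = w₂ = 4
∂h/∂z = 0 (ReLU derivative)
∂z/∂w₁ = x = 4

∂L/∂w₁ = -2 × 4 × 0 × 4 = 0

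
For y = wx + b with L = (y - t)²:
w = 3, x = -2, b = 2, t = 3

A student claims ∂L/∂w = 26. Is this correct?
Incorrect

y = (3)(-2) + 2 = -4
∂L/∂y = 2(y - t) = 2(-4 - 3) = -14
∂y/∂w = x = -2
∂L/∂w = -14 × -2 = 28

Claimed value: 26
Incorrect: The correct gradient is 28.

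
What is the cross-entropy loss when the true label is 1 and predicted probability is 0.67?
L = 0.4005

L = -1·log(0.67) - 0·log(0.33) = -log(0.67) = 0.4005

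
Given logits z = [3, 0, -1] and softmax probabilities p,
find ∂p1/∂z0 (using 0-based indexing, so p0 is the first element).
∂p1/∂z0 = -0.04364

p = softmax(z) = [0.9362, 0.04661, 0.01715]
p1 = 0.04661, p0 = 0.9362

∂p1/∂z0 = -p1 × p0 = -0.04661 × 0.9362 = -0.04364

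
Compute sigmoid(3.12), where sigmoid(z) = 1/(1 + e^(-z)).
0.9577

sigmoid(3.12) = 1/(1 + e^(-3.12)) = 1/(1 + 0.04416) = 0.9577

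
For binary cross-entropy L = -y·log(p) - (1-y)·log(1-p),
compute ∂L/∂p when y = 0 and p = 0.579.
∂L/∂p = 2.375

∂L/∂p = -y/p + (1-y)/(1-p) = 0 + 1/0.421 = 2.375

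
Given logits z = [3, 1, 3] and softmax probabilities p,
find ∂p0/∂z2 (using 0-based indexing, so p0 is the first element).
∂p0/∂z2 = -0.2193

p = softmax(z) = [0.4683, 0.06338, 0.4683]
p0 = 0.4683, p2 = 0.4683

∂p0/∂z2 = -p0 × p2 = -0.4683 × 0.4683 = -0.2193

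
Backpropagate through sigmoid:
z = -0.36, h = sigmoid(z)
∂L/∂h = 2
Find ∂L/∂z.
∂L/∂z = 0.4841

σ(-0.36) = 0.411
σ'(-0.36) = σ(-0.36)(1 - σ(-0.36)) = 0.411 × 0.589 = 0.2421
∂L/∂z = ∂L/∂h · σ'(z) = 2 × 0.2421 = 0.4841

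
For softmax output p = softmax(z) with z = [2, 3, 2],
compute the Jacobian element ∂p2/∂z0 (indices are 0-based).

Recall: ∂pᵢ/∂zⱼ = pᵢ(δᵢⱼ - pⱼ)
∂p2/∂z0 = -0.04492

p = softmax(z) = [0.2119, 0.5761, 0.2119]
p2 = 0.2119, p0 = 0.2119

∂p2/∂z0 = -p2 × p0 = -0.2119 × 0.2119 = -0.04492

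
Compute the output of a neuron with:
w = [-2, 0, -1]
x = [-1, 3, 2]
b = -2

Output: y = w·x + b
y = -2

y = (-2)(-1) + (0)(3) + (-1)(2) + -2 = -2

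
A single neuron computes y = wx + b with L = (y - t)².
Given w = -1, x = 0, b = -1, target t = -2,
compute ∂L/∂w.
∂L/∂w = 0

y = wx + b = (-1)(0) + -1 = -1
∂L/∂y = 2(y - t) = 2(-1 - -2) = 2
∂y/∂w = x = 0
∂L/∂w = ∂L/∂y · ∂y/∂w = 2 × 0 = 0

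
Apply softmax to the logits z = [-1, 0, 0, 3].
p = [0.0164, 0.0445, 0.0445, 0.8945]

exp(z) = [0.3679, 1, 1, 20.09]
Sum = 22.45
p = [0.0164, 0.0445, 0.0445, 0.8945]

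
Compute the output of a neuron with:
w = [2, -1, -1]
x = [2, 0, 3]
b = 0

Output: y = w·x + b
y = 1

y = (2)(2) + (-1)(0) + (-1)(3) + 0 = 1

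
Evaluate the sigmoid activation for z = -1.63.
0.1638

sigmoid(-1.63) = 1/(1 + e^(1.63)) = 1/(1 + 5.104) = 0.1638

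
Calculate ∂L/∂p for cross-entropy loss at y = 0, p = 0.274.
∂L/∂p = 1.377

∂L/∂p = -y/p + (1-y)/(1-p) = 0 + 1/0.726 = 1.377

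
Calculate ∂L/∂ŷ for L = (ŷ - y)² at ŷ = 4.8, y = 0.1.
∂L/∂ŷ = 9.4

∂L/∂ŷ = 2(ŷ - y) = 2(4.8 - 0.1) = 2(4.7) = 9.4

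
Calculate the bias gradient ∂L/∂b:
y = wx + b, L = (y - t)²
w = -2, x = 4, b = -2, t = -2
∂L/∂b = -16

y = wx + b = (-2)(4) + -2 = -10
∂L/∂y = 2(y - t) = 2(-10 - -2) = -16
∂y/∂b = 1
∂L/∂b = ∂L/∂y · ∂y/∂b = -16 × 1 = -16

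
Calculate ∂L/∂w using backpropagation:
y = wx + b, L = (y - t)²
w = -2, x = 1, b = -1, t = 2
∂L/∂w = -10

y = wx + b = (-2)(1) + -1 = -3
∂L/∂y = 2(y - t) = 2(-3 - 2) = -10
∂y/∂w = x = 1
∂L/∂w = ∂L/∂y · ∂y/∂w = -10 × 1 = -10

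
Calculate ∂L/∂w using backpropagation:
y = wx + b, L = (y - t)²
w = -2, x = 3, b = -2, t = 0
∂L/∂w = -48

y = wx + b = (-2)(3) + -2 = -8
∂L/∂y = 2(y - t) = 2(-8 - 0) = -16
∂y/∂w = x = 3
∂L/∂w = ∂L/∂y · ∂y/∂w = -16 × 3 = -48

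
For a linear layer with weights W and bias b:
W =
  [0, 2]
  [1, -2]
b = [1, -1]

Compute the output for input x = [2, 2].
y = [5, -3]

Wx = [0×2 + 2×2, 1×2 + -2×2]
   = [4, -2]
y = Wx + b = [4 + 1, -2 + -1] = [5, -3]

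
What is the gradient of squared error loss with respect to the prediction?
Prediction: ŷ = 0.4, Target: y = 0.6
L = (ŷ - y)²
∂L/∂ŷ = -0.4

∂L/∂ŷ = 2(ŷ - y) = 2(0.4 - 0.6) = 2(-0.2) = -0.4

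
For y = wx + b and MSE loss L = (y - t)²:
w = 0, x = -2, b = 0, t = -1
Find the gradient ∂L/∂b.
∂L/∂b = 2

y = wx + b = (0)(-2) + 0 = 0
∂L/∂y = 2(y - t) = 2(0 - -1) = 2
∂y/∂b = 1
∂L/∂b = ∂L/∂y · ∂y/∂b = 2 × 1 = 2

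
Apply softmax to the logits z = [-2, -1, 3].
p = [0.0066, 0.0179, 0.9756]

exp(z) = [0.1353, 0.3679, 20.09]
Sum = 20.59
p = [0.0066, 0.0179, 0.9756]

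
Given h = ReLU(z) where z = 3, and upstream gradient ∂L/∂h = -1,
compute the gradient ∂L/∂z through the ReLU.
∂L/∂z = -1

h = ReLU(3) = 3
Since z > 0: ∂h/∂z = 1
∂L/∂z = ∂L/∂h · ∂h/∂z = -1 × 1 = -1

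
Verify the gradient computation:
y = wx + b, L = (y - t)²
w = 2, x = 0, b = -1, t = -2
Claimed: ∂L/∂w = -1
Incorrect

y = (2)(0) + -1 = -1
∂L/∂y = 2(y - t) = 2(-1 - -2) = 2
∂y/∂w = x = 0
∂L/∂w = 2 × 0 = 0

Claimed value: -1
Incorrect: The correct gradient is 0.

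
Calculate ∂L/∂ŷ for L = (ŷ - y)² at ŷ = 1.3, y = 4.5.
∂L/∂ŷ = -6.4

∂L/∂ŷ = 2(ŷ - y) = 2(1.3 - 4.5) = 2(-3.2) = -6.4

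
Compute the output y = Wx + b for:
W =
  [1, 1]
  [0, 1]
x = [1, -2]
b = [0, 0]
y = [-1, -2]

Wx = [1×1 + 1×-2, 0×1 + 1×-2]
   = [-1, -2]
y = Wx + b = [-1 + 0, -2 + 0] = [-1, -2]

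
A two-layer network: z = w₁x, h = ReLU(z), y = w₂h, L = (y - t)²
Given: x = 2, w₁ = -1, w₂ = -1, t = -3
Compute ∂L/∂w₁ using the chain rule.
∂L/∂w₁ = 0

Forward pass:
z = w₁x = -1×2 = -2
h = ReLU(-2) = 0
y = w₂h = -1×0 = 0

Backward pass:
∂L/∂y = 2(y - t) = 2(0 - -3) = 6
∂y/∂h = w₂ = -1
∂h/∂z = 0 (ReLU derivative)
∂z/∂w₁ = x = 2

∂L/∂w₁ = 6 × -1 × 0 × 2 = 0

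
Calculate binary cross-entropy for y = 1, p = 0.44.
L = 0.821

L = -1·log(0.44) - 0·log(0.56) = -log(0.44) = 0.821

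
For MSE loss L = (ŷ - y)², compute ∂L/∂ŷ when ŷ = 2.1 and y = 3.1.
∂L/∂ŷ = -2.0

∂L/∂ŷ = 2(ŷ - y) = 2(2.1 - 3.1) = 2(-1.0) = -2.0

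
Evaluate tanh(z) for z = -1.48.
-0.9015

tanh(-1.48) = (e^(-1.48) - e^(1.48))/(e^(-1.48) + e^(1.48)) = -0.9015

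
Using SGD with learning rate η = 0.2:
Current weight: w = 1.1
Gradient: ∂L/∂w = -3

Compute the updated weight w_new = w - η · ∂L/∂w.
w_new = 1.7

w_new = w - η·∂L/∂w = 1.1 - 0.2×(-3) = 1.1 - (-0.6) = 1.7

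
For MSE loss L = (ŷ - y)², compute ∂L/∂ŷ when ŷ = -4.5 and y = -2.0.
∂L/∂ŷ = -5.0

∂L/∂ŷ = 2(ŷ - y) = 2(-4.5 - -2.0) = 2(-2.5) = -5.0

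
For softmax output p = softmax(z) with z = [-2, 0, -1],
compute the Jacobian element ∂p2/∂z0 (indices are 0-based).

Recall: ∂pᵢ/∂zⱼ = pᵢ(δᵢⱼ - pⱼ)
∂p2/∂z0 = -0.02203

p = softmax(z) = [0.09003, 0.6652, 0.2447]
p2 = 0.2447, p0 = 0.09003

∂p2/∂z0 = -p2 × p0 = -0.2447 × 0.09003 = -0.02203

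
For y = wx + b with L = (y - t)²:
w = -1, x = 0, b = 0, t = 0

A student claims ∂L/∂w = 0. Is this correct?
Correct

y = (-1)(0) + 0 = 0
∂L/∂y = 2(y - t) = 2(0 - 0) = 0
∂y/∂w = x = 0
∂L/∂w = 0 × 0 = 0

Claimed value: 0
Correct: The correct gradient is 0.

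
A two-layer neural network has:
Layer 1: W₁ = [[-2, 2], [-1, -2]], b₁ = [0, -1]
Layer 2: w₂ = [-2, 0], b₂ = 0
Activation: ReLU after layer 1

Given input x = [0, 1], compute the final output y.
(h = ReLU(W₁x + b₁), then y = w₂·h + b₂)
y = -4

Layer 1 pre-activation: z₁ = [2, -3]
After ReLU: h = [2, 0]
Layer 2 output: y = -2×2 + 0×0 + 0 = -4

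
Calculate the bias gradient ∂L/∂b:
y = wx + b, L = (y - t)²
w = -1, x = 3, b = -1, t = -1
∂L/∂b = -6

y = wx + b = (-1)(3) + -1 = -4
∂L/∂y = 2(y - t) = 2(-4 - -1) = -6
∂y/∂b = 1
∂L/∂b = ∂L/∂y · ∂y/∂b = -6 × 1 = -6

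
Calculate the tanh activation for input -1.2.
-0.8337

tanh(-1.2) = (e^(-1.2) - e^(1.2))/(e^(-1.2) + e^(1.2)) = -0.8337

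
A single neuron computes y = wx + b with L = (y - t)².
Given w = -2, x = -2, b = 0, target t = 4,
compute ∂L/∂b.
∂L/∂b = 0

y = wx + b = (-2)(-2) + 0 = 4
∂L/∂y = 2(y - t) = 2(4 - 4) = 0
∂y/∂b = 1
∂L/∂b = ∂L/∂y · ∂y/∂b = 0 × 1 = 0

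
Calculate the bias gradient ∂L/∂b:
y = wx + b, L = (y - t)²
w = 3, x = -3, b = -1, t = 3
∂L/∂b = -26

y = wx + b = (3)(-3) + -1 = -10
∂L/∂y = 2(y - t) = 2(-10 - 3) = -26
∂y/∂b = 1
∂L/∂b = ∂L/∂y · ∂y/∂b = -26 × 1 = -26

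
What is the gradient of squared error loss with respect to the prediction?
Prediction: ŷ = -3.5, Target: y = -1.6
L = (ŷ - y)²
∂L/∂ŷ = -3.8

∂L/∂ŷ = 2(ŷ - y) = 2(-3.5 - -1.6) = 2(-1.9) = -3.8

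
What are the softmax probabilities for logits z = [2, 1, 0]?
p = [0.6652, 0.2447, 0.09]

exp(z) = [7.389, 2.718, 1]
Sum = 11.11
p = [0.6652, 0.2447, 0.09]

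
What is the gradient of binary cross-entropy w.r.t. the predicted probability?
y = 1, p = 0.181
∂L/∂p = -5.525

∂L/∂p = -y/p + (1-y)/(1-p) = -1/0.181 + 0 = -5.525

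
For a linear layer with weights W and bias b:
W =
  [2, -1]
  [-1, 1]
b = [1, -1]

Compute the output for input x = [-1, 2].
y = [-3, 2]

Wx = [2×-1 + -1×2, -1×-1 + 1×2]
   = [-4, 3]
y = Wx + b = [-4 + 1, 3 + -1] = [-3, 2]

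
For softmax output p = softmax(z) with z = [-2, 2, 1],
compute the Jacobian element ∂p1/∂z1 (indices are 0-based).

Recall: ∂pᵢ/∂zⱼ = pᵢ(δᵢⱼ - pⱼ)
∂p1/∂z1 = 0.201

p = softmax(z) = [0.01321, 0.7214, 0.2654]
p1 = 0.7214

∂p1/∂z1 = p1(1 - p1) = 0.7214 × (1 - 0.7214) = 0.201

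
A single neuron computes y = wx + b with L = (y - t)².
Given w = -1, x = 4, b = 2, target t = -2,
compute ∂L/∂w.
∂L/∂w = 0

y = wx + b = (-1)(4) + 2 = -2
∂L/∂y = 2(y - t) = 2(-2 - -2) = 0
∂y/∂w = x = 4
∂L/∂w = ∂L/∂y · ∂y/∂w = 0 × 4 = 0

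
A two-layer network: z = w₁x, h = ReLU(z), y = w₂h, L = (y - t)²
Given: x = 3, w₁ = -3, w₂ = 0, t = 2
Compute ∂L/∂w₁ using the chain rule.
∂L/∂w₁ = 0

Forward pass:
z = w₁x = -3×3 = -9
h = ReLU(-9) = 0
y = w₂h = 0×0 = 0

Backward pass:
∂L/∂y = 2(y - t) = 2(0 - 2) = -4
∂y/∂h = w₂ = 0
∂h/∂z = 0 (ReLU derivative)
∂z/∂w₁ = x = 3

∂L/∂w₁ = -4 × 0 × 0 × 3 = 0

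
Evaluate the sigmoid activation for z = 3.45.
0.9692

sigmoid(3.45) = 1/(1 + e^(-3.45)) = 1/(1 + 0.03175) = 0.9692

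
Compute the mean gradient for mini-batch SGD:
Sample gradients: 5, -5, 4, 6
Average gradient = 2.5

Average = (1/4)(5 + -5 + 4 + 6) = 10/4 = 2.5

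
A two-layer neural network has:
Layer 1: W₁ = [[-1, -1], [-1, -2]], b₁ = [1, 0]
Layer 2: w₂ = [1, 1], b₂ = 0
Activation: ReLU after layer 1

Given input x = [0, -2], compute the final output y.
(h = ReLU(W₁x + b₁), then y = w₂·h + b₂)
y = 7

Layer 1 pre-activation: z₁ = [3, 4]
After ReLU: h = [3, 4]
Layer 2 output: y = 1×3 + 1×4 + 0 = 7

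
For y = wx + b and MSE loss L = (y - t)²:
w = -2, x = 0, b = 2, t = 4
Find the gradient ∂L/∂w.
∂L/∂w = 0

y = wx + b = (-2)(0) + 2 = 2
∂L/∂y = 2(y - t) = 2(2 - 4) = -4
∂y/∂w = x = 0
∂L/∂w = ∂L/∂y · ∂y/∂w = -4 × 0 = 0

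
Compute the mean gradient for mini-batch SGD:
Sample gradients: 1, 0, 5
Average gradient = 2

Average = (1/3)(1 + 0 + 5) = 6/3 = 2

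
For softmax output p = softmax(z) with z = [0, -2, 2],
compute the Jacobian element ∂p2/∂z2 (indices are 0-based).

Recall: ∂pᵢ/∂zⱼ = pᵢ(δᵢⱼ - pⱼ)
∂p2/∂z2 = 0.1154

p = softmax(z) = [0.1173, 0.01588, 0.8668]
p2 = 0.8668

∂p2/∂z2 = p2(1 - p2) = 0.8668 × (1 - 0.8668) = 0.1154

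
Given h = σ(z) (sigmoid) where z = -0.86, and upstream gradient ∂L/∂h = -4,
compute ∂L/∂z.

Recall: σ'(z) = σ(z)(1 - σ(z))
∂L/∂z = -0.8357

σ(-0.86) = 0.2973
σ'(-0.86) = σ(-0.86)(1 - σ(-0.86)) = 0.2973 × 0.7027 = 0.2089
∂L/∂z = ∂L/∂h · σ'(z) = -4 × 0.2089 = -0.8357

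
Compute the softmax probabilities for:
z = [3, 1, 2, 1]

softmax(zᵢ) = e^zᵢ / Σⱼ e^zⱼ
p = [0.6103, 0.0826, 0.2245, 0.0826]

exp(z) = [20.09, 2.718, 7.389, 2.718]
Sum = 32.91
p = [0.6103, 0.0826, 0.2245, 0.0826]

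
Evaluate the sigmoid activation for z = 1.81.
0.8594

sigmoid(1.81) = 1/(1 + e^(-1.81)) = 1/(1 + 0.1637) = 0.8594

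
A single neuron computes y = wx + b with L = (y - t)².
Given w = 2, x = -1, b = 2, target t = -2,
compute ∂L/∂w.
∂L/∂w = -4

y = wx + b = (2)(-1) + 2 = 0
∂L/∂y = 2(y - t) = 2(0 - -2) = 4
∂y/∂w = x = -1
∂L/∂w = ∂L/∂y · ∂y/∂w = 4 × -1 = -4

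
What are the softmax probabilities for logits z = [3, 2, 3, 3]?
p = [0.2969, 0.1092, 0.2969, 0.2969]

exp(z) = [20.09, 7.389, 20.09, 20.09]
Sum = 67.65
p = [0.2969, 0.1092, 0.2969, 0.2969]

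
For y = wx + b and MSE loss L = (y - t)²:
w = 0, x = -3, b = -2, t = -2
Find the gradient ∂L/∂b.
∂L/∂b = 0

y = wx + b = (0)(-3) + -2 = -2
∂L/∂y = 2(y - t) = 2(-2 - -2) = 0
∂y/∂b = 1
∂L/∂b = ∂L/∂y · ∂y/∂b = 0 × 1 = 0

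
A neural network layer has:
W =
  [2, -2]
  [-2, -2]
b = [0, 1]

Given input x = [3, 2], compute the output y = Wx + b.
y = [2, -9]

Wx = [2×3 + -2×2, -2×3 + -2×2]
   = [2, -10]
y = Wx + b = [2 + 0, -10 + 1] = [2, -9]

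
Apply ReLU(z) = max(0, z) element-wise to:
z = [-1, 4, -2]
h = [0, 4, 0]

ReLU applied element-wise: max(0,-1)=0, max(0,4)=4, max(0,-2)=0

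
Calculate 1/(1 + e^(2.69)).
0.06357

sigmoid(-2.69) = 1/(1 + e^(2.69)) = 1/(1 + 14.73) = 0.06357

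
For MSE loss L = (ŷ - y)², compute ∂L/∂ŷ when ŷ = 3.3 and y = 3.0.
∂L/∂ŷ = 0.6

∂L/∂ŷ = 2(ŷ - y) = 2(3.3 - 3.0) = 2(0.3) = 0.6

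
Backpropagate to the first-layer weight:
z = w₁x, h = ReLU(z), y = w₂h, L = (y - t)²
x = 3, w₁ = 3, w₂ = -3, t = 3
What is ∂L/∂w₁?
∂L/∂w₁ = 540

Forward pass:
z = w₁x = 3×3 = 9
h = ReLU(9) = 9
y = w₂h = -3×9 = -27

Backward pass:
∂L/∂y = 2(y - t) = 2(-27 - 3) = -60
∂y/∂h = w₂ = -3
∂h/∂z = 1 (ReLU derivative)
∂z/∂w₁ = x = 3

∂L/∂w₁ = -60 × -3 × 1 × 3 = 540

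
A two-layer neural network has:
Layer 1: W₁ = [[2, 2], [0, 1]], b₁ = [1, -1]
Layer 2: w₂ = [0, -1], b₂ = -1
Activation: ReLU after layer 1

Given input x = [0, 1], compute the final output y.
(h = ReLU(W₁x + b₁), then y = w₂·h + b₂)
y = -1

Layer 1 pre-activation: z₁ = [3, 0]
After ReLU: h = [3, 0]
Layer 2 output: y = 0×3 + -1×0 + -1 = -1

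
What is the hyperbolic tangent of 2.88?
0.9937

tanh(2.88) = (e^(2.88) - e^(-2.88))/(e^(2.88) + e^(-2.88)) = 0.9937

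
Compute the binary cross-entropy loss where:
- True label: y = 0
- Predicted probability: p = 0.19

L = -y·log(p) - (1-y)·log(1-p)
L = 0.2107

L = -0·log(0.19) - 1·log(0.81) = -log(0.81) = 0.2107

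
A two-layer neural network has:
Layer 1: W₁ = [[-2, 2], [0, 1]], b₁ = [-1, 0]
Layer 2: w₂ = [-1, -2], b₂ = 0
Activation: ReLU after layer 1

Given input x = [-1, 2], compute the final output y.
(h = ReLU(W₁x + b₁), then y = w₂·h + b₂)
y = -9

Layer 1 pre-activation: z₁ = [5, 2]
After ReLU: h = [5, 2]
Layer 2 output: y = -1×5 + -2×2 + 0 = -9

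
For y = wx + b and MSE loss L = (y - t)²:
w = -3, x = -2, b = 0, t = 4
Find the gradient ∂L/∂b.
∂L/∂b = 4

y = wx + b = (-3)(-2) + 0 = 6
∂L/∂y = 2(y - t) = 2(6 - 4) = 4
∂y/∂b = 1
∂L/∂b = ∂L/∂y · ∂y/∂b = 4 × 1 = 4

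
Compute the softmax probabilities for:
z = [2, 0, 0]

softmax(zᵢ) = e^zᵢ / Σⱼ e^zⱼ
p = [0.787, 0.1065, 0.1065]

exp(z) = [7.389, 1, 1]
Sum = 9.389
p = [0.787, 0.1065, 0.1065]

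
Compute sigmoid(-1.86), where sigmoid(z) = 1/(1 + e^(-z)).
0.1347

sigmoid(-1.86) = 1/(1 + e^(1.86)) = 1/(1 + 6.424) = 0.1347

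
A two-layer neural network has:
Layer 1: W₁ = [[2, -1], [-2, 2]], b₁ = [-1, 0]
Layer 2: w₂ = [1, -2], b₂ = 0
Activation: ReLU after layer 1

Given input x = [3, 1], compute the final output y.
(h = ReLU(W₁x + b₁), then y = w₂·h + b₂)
y = 4

Layer 1 pre-activation: z₁ = [4, -4]
After ReLU: h = [4, 0]
Layer 2 output: y = 1×4 + -2×0 + 0 = 4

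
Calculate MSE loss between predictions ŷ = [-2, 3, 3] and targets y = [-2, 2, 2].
MSE = 0.6667

MSE = (1/3)((-2--2)² + (3-2)² + (3-2)²) = (1/3)(0 + 1 + 1) = 0.6667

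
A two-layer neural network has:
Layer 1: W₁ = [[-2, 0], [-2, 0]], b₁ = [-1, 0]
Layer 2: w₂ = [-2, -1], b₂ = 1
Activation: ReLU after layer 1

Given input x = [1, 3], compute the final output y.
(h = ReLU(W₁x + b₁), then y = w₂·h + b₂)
y = 1

Layer 1 pre-activation: z₁ = [-3, -2]
After ReLU: h = [0, 0]
Layer 2 output: y = -2×0 + -1×0 + 1 = 1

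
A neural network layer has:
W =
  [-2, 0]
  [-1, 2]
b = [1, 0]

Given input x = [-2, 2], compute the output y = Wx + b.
y = [5, 6]

Wx = [-2×-2 + 0×2, -1×-2 + 2×2]
   = [4, 6]
y = Wx + b = [4 + 1, 6 + 0] = [5, 6]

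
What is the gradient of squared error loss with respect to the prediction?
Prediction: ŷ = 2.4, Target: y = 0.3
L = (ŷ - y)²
∂L/∂ŷ = 4.2

∂L/∂ŷ = 2(ŷ - y) = 2(2.4 - 0.3) = 2(2.1) = 4.2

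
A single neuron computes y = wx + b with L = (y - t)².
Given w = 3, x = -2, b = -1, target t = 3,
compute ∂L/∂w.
∂L/∂w = 40

y = wx + b = (3)(-2) + -1 = -7
∂L/∂y = 2(y - t) = 2(-7 - 3) = -20
∂y/∂w = x = -2
∂L/∂w = ∂L/∂y · ∂y/∂w = -20 × -2 = 40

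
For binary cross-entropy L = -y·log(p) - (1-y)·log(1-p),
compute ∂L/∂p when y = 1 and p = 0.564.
∂L/∂p = -1.773

∂L/∂p = -y/p + (1-y)/(1-p) = -1/0.564 + 0 = -1.773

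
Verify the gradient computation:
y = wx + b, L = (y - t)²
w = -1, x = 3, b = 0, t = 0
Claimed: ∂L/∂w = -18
Correct

y = (-1)(3) + 0 = -3
∂L/∂y = 2(y - t) = 2(-3 - 0) = -6
∂y/∂w = x = 3
∂L/∂w = -6 × 3 = -18

Claimed value: -18
Correct: The correct gradient is -18.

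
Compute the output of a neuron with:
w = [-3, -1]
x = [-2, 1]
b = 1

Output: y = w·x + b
y = 6

y = (-3)(-2) + (-1)(1) + 1 = 6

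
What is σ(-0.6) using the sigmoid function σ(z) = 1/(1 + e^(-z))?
0.3543

sigmoid(-0.6) = 1/(1 + e^(0.6)) = 1/(1 + 1.822) = 0.3543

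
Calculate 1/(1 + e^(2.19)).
0.1007

sigmoid(-2.19) = 1/(1 + e^(2.19)) = 1/(1 + 8.935) = 0.1007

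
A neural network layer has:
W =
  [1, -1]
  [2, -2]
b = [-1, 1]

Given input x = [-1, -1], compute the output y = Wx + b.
y = [-1, 1]

Wx = [1×-1 + -1×-1, 2×-1 + -2×-1]
   = [0, 0]
y = Wx + b = [0 + -1, 0 + 1] = [-1, 1]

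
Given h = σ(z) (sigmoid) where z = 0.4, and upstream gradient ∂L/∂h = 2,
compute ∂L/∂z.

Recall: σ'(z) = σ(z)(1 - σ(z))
∂L/∂z = 0.4805

σ(0.4) = 0.5987
σ'(0.4) = σ(0.4)(1 - σ(0.4)) = 0.5987 × 0.4013 = 0.2403
∂L/∂z = ∂L/∂h · σ'(z) = 2 × 0.2403 = 0.4805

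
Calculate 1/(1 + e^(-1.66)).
0.8402

sigmoid(1.66) = 1/(1 + e^(-1.66)) = 1/(1 + 0.1901) = 0.8402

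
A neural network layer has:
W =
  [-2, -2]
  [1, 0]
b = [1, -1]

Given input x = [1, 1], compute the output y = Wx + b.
y = [-3, 0]

Wx = [-2×1 + -2×1, 1×1 + 0×1]
   = [-4, 1]
y = Wx + b = [-4 + 1, 1 + -1] = [-3, 0]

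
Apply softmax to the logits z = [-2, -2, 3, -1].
p = [0.0065, 0.0065, 0.9692, 0.0178]

exp(z) = [0.1353, 0.1353, 20.09, 0.3679]
Sum = 20.72
p = [0.0065, 0.0065, 0.9692, 0.0178]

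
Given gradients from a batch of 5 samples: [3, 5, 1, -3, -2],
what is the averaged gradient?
Average gradient = 0.8

Average = (1/5)(3 + 5 + 1 + -3 + -2) = 4/5 = 0.8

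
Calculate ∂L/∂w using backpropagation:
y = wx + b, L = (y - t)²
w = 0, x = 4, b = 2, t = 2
∂L/∂w = 0

y = wx + b = (0)(4) + 2 = 2
∂L/∂y = 2(y - t) = 2(2 - 2) = 0
∂y/∂w = x = 4
∂L/∂w = ∂L/∂y · ∂y/∂w = 0 × 4 = 0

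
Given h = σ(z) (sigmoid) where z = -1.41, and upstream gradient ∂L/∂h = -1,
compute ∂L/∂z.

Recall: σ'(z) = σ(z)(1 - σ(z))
∂L/∂z = -0.1577

σ(-1.41) = 0.1962
σ'(-1.41) = σ(-1.41)(1 - σ(-1.41)) = 0.1962 × 0.8038 = 0.1577
∂L/∂z = ∂L/∂h · σ'(z) = -1 × 0.1577 = -0.1577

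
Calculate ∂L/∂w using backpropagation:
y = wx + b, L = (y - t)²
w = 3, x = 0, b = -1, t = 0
∂L/∂w = 0

y = wx + b = (3)(0) + -1 = -1
∂L/∂y = 2(y - t) = 2(-1 - 0) = -2
∂y/∂w = x = 0
∂L/∂w = ∂L/∂y · ∂y/∂w = -2 × 0 = 0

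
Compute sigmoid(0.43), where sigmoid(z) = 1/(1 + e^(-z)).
0.6059

sigmoid(0.43) = 1/(1 + e^(-0.43)) = 1/(1 + 0.6505) = 0.6059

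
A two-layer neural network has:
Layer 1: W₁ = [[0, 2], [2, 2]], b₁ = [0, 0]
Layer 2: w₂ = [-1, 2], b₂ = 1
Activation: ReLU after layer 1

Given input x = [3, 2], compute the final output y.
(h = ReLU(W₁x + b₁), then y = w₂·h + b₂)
y = 17

Layer 1 pre-activation: z₁ = [4, 10]
After ReLU: h = [4, 10]
Layer 2 output: y = -1×4 + 2×10 + 1 = 17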